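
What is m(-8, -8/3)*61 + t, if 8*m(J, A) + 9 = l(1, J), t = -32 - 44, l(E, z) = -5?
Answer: -731/4 ≈ -182.75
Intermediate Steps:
t = -76
m(J, A) = -7/4 (m(J, A) = -9/8 + (1/8)*(-5) = -9/8 - 5/8 = -7/4)
m(-8, -8/3)*61 + t = -7/4*61 - 76 = -427/4 - 76 = -731/4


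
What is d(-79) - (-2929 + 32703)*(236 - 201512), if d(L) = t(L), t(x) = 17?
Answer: 5992791641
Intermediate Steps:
d(L) = 17
d(-79) - (-2929 + 32703)*(236 - 201512) = 17 - (-2929 + 32703)*(236 - 201512) = 17 - 29774*(-201276) = 17 - 1*(-5992791624) = 17 + 5992791624 = 5992791641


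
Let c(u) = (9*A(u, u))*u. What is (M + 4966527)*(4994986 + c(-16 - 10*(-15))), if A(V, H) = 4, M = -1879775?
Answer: 15433173517120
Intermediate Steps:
c(u) = 36*u (c(u) = (9*4)*u = 36*u)
(M + 4966527)*(4994986 + c(-16 - 10*(-15))) = (-1879775 + 4966527)*(4994986 + 36*(-16 - 10*(-15))) = 3086752*(4994986 + 36*(-16 + 150)) = 3086752*(4994986 + 36*134) = 3086752*(4994986 + 4824) = 3086752*4999810 = 15433173517120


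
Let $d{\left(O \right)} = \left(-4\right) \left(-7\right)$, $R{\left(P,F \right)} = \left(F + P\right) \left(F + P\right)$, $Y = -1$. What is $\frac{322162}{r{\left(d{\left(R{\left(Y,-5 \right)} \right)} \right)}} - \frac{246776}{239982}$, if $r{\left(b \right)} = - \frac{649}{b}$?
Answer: $- \frac{1082463213988}{77874159} \approx -13900.0$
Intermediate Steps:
$R{\left(P,F \right)} = \left(F + P\right)^{2}$
$d{\left(O \right)} = 28$
$\frac{322162}{r{\left(d{\left(R{\left(Y,-5 \right)} \right)} \right)}} - \frac{246776}{239982} = \frac{322162}{\left(-649\right) \frac{1}{28}} - \frac{246776}{239982} = \frac{322162}{\left(-649\right) \frac{1}{28}} - \frac{123388}{119991} = \frac{322162}{- \frac{649}{28}} - \frac{123388}{119991} = 322162 \left(- \frac{28}{649}\right) - \frac{123388}{119991} = - \frac{9020536}{649} - \frac{123388}{119991} = - \frac{1082463213988}{77874159}$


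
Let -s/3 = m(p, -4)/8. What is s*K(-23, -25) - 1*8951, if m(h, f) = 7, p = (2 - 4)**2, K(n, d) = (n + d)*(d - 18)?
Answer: -14369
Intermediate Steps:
K(n, d) = (-18 + d)*(d + n) (K(n, d) = (d + n)*(-18 + d) = (-18 + d)*(d + n))
p = 4 (p = (-2)**2 = 4)
s = -21/8 ≈ -2.6250
s*K(-23, -25) - 1*8951 = -21*((-25)**2 - 18*(-25) - 18*(-23) - 25*(-23))/8 - 1*8951 = -21*(625 + 450 + 414 + 575)/8 - 8951 = -21/8*2064 - 8951 = -5418 - 8951 = -14369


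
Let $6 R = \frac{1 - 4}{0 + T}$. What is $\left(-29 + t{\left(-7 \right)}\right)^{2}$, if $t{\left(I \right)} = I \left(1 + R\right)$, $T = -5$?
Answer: $\frac{134689}{100} \approx 1346.9$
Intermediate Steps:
$R = \frac{1}{10}$ ($R = \frac{\left(1 - 4\right) \frac{1}{0 - 5}}{6} = \frac{\left(-3\right) \frac{1}{-5}}{6} = \frac{\left(-3\right) \left(- \frac{1}{5}\right)}{6} = \frac{1}{6} \cdot \frac{3}{5} = \frac{1}{10} \approx 0.1$)
$t{\left(I \right)} = \frac{11 I}{10}$ ($t{\left(I \right)} = I \left(1 + \frac{1}{10}\right) = I \frac{11}{10} = \frac{11 I}{10}$)
$\left(-29 + t{\left(-7 \right)}\right)^{2} = \left(-29 + \frac{11}{10} \left(-7\right)\right)^{2} = \left(-29 - \frac{77}{10}\right)^{2} = \left(- \frac{367}{10}\right)^{2} = \frac{134689}{100}$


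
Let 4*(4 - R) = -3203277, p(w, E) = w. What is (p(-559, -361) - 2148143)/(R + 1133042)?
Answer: -2864936/2578487 ≈ -1.1111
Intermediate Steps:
R = 3203293/4 (R = 4 - 1/4*(-3203277) = 4 + 3203277/4 = 3203293/4 ≈ 8.0082e+5)
(p(-559, -361) - 2148143)/(R + 1133042) = (-559 - 2148143)/(3203293/4 + 1133042) = -2148702/7735461/4 = -2148702*4/7735461 = -2864936/2578487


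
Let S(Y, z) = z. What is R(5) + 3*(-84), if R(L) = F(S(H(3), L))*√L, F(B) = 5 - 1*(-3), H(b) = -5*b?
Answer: -252 + 8*√5 ≈ -234.11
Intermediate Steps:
F(B) = 8 (F(B) = 5 + 3 = 8)
R(L) = 8*√L
R(5) + 3*(-84) = 8*√5 + 3*(-84) = 8*√5 - 252 = -252 + 8*√5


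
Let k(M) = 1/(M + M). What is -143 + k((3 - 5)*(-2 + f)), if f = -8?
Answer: -5719/40 ≈ -142.98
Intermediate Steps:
k(M) = 1/(2*M)
-143 + k((3 - 5)*(-2 + f)) = -143 + 1/(2*(((3 - 5)*(-2 - 8)))) = -143 + 1/(2*((-2*(-10)))) = -143 + (½)/20 = -143 + (½)*(1/20) = -143 + 1/40 = -5719/40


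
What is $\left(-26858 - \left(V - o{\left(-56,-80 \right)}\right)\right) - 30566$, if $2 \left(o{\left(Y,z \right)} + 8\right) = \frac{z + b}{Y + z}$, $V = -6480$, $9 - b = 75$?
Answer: $- \frac{6929399}{136} \approx -50951.0$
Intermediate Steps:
$b = -66$ ($b = 9 - 75 = -66$)
$o{\left(Y,z \right)} = -8 + \frac{-66 + z}{2 \left(Y + z\right)}$ ($o{\left(Y,z \right)} = -8 + \frac{\left(z - 66\right) \frac{1}{Y + z}}{2} = -8 + \frac{\left(-66 + z\right) \frac{1}{Y + z}}{2} = -8 + \frac{\frac{1}{Y + z} \left(-66 + z\right)}{2} = -8 + \frac{-66 + z}{2 \left(Y + z\right)}$)
$\left(-26858 - \left(V - o{\left(-56,-80 \right)}\right)\right) - 30566 = \left(-26858 + \left(\frac{-33 - -448 - -600}{-56 - 80} - -6480\right)\right) - 30566 = \left(-26858 + \left(\frac{-33 + 448 + 600}{-136} + 6480\right)\right) - 30566 = \left(-26858 + \left(\left(- \frac{1}{136}\right) 1015 + 6480\right)\right) - 30566 = \left(-26858 + \left(- \frac{1015}{136} + 6480\right)\right) - 30566 = \left(-26858 + \frac{880265}{136}\right) - 30566 = - \frac{2772423}{136} - 30566 = - \frac{6929399}{136}$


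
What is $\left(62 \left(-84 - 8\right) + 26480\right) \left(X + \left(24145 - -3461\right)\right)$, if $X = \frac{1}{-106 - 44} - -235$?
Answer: $\frac{43381835812}{75} \approx 5.7842 \cdot 10^{8}$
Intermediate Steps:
$X = \frac{35249}{150}$ ($X = \frac{1}{-150} + 235 = - \frac{1}{150} + 235 = \frac{35249}{150} \approx 234.99$)
$\left(62 \left(-84 - 8\right) + 26480\right) \left(X + \left(24145 - -3461\right)\right) = \left(62 \left(-84 - 8\right) + 26480\right) \left(\frac{35249}{150} + \left(24145 - -3461\right)\right) = \left(62 \left(-92\right) + 26480\right) \left(\frac{35249}{150} + \left(24145 + 3461\right)\right) = \left(-5704 + 26480\right) \left(\frac{35249}{150} + 27606\right) = 20776 \cdot \frac{4176149}{150} = \frac{43381835812}{75}$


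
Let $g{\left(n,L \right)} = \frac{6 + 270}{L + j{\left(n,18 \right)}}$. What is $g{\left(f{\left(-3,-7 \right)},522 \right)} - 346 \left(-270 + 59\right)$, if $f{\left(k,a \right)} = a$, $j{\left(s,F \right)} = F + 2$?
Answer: $\frac{19784764}{271} \approx 73007.0$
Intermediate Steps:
$j{\left(s,F \right)} = 2 + F$
$g{\left(n,L \right)} = \frac{276}{20 + L}$ ($g{\left(n,L \right)} = \frac{6 + 270}{L + \left(2 + 18\right)} = \frac{276}{L + 20} = \frac{276}{20 + L}$)
$g{\left(f{\left(-3,-7 \right)},522 \right)} - 346 \left(-270 + 59\right) = \frac{276}{20 + 522} - 346 \left(-270 + 59\right) = \frac{276}{542} - -73006 = 276 \cdot \frac{1}{542} + 73006 = \frac{138}{271} + 73006 = \frac{19784764}{271}$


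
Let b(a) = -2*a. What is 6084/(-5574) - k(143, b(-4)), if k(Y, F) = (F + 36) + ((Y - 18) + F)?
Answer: -165447/929 ≈ -178.09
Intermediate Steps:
k(Y, F) = 18 + Y + 2*F (k(Y, F) = (36 + F) + ((-18 + Y) + F) = (36 + F) + (-18 + F + Y) = 18 + Y + 2*F)
6084/(-5574) - k(143, b(-4)) = 6084/(-5574) - (18 + 143 + 2*(-2*(-4))) = 6084*(-1/5574) - (18 + 143 + 2*8) = -1014/929 - (18 + 143 + 16) = -1014/929 - 1*177 = -1014/929 - 177 = -165447/929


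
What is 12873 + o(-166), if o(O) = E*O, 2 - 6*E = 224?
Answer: 19015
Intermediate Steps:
E = -37 (E = ⅓ - ⅙*224 = ⅓ - 112/3 = -37)
o(O) = -37*O
12873 + o(-166) = 12873 - 37*(-166) = 12873 + 6142 = 19015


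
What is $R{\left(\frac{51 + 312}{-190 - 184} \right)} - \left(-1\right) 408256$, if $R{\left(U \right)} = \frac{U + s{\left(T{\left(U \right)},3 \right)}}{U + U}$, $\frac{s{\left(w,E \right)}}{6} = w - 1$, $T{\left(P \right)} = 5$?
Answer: $\frac{8981371}{22} \approx 4.0824 \cdot 10^{5}$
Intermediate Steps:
$s{\left(w,E \right)} = -6 + 6 w$ ($s{\left(w,E \right)} = 6 \left(w - 1\right) = 6 \left(-1 + w\right) = -6 + 6 w$)
$R{\left(U \right)} = \frac{24 + U}{2 U}$ ($R{\left(U \right)} = \frac{U + \left(-6 + 6 \cdot 5\right)}{U + U} = \frac{U + \left(-6 + 30\right)}{2 U} = \left(U + 24\right) \frac{1}{2 U} = \left(24 + U\right) \frac{1}{2 U} = \frac{24 + U}{2 U}$)
$R{\left(\frac{51 + 312}{-190 - 184} \right)} - \left(-1\right) 408256 = \frac{24 + \frac{51 + 312}{-190 - 184}}{2 \frac{51 + 312}{-190 - 184}} - \left(-1\right) 408256 = \frac{24 + \frac{363}{-374}}{2 \frac{363}{-374}} - -408256 = \frac{24 + 363 \left(- \frac{1}{374}\right)}{2 \cdot 363 \left(- \frac{1}{374}\right)} + 408256 = \frac{24 - \frac{33}{34}}{2 \left(- \frac{33}{34}\right)} + 408256 = \frac{1}{2} \left(- \frac{34}{33}\right) \frac{783}{34} + 408256 = - \frac{261}{22} + 408256 = \frac{8981371}{22}$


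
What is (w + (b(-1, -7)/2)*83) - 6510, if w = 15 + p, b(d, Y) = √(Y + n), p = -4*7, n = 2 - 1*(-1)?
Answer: -6523 + 83*I ≈ -6523.0 + 83.0*I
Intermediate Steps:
n = 3 (n = 2 + 1 = 3)
p = -28
b(d, Y) = √(3 + Y) (b(d, Y) = √(Y + 3) = √(3 + Y))
w = -13 (w = 15 - 28 = -13)
(w + (b(-1, -7)/2)*83) - 6510 = (-13 + (√(3 - 7)/2)*83) - 6510 = (-13 + (√(-4)*(½))*83) - 6510 = (-13 + ((2*I)*(½))*83) - 6510 = (-13 + I*83) - 6510 = (-13 + 83*I) - 6510 = -6523 + 83*I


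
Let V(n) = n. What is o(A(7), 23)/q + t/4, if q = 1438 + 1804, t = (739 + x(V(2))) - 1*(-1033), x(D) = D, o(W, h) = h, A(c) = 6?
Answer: 718925/1621 ≈ 443.51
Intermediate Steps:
t = 1774 (t = (739 + 2) - 1*(-1033) = 741 + 1033 = 1774)
q = 3242
o(A(7), 23)/q + t/4 = 23/3242 + 1774/4 = 23*(1/3242) + 1774*(¼) = 23/3242 + 887/2 = 718925/1621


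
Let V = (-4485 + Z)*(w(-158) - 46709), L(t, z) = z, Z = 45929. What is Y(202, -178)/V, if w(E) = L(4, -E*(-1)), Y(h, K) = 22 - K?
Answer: -50/485588987 ≈ -1.0297e-7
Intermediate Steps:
w(E) = E (w(E) = -E*(-1) = E)
V = -1942355948 (V = (-4485 + 45929)*(-158 - 46709) = 41444*(-46867) = -1942355948)
Y(202, -178)/V = (22 - 1*(-178))/(-1942355948) = (22 + 178)*(-1/1942355948) = 200*(-1/1942355948) = -50/485588987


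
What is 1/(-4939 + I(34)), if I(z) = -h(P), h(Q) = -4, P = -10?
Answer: -1/4935 ≈ -0.00020263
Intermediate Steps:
I(z) = 4 (I(z) = -1*(-4) = 4)
1/(-4939 + I(34)) = 1/(-4939 + 4) = 1/(-4935) = -1/4935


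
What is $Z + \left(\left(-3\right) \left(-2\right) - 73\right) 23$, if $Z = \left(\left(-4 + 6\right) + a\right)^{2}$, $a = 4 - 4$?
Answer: $-1537$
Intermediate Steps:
$a = 0$
$Z = 4$ ($Z = \left(\left(-4 + 6\right) + 0\right)^{2} = \left(2 + 0\right)^{2} = 2^{2} = 4$)
$Z + \left(\left(-3\right) \left(-2\right) - 73\right) 23 = 4 + \left(\left(-3\right) \left(-2\right) - 73\right) 23 = 4 + \left(6 - 73\right) 23 = 4 - 1541 = -1537$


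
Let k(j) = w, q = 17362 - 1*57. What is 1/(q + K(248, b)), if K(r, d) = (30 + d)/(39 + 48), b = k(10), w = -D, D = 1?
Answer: 3/51916 ≈ 5.7786e-5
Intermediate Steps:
q = 17305 (q = 17362 - 57 = 17305)
w = -1 (w = -1*1 = -1)
k(j) = -1
b = -1
K(r, d) = 10/29 + d/87 (K(r, d) = (30 + d)/87 = (30 + d)*(1/87) = 10/29 + d/87)
1/(q + K(248, b)) = 1/(17305 + (10/29 + (1/87)*(-1))) = 1/(17305 + (10/29 - 1/87)) = 1/(17305 + 1/3) = 1/(51916/3) = 3/51916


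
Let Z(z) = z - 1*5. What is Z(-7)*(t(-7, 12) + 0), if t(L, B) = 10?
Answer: -120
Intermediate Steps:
Z(z) = -5 + z (Z(z) = z - 5 = -5 + z)
Z(-7)*(t(-7, 12) + 0) = (-5 - 7)*(10 + 0) = -12*10 = -120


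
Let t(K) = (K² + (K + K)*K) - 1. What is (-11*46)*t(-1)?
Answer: -1012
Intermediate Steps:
t(K) = -1 + 3*K² (t(K) = (K² + (2*K)*K) - 1 = (K² + 2*K²) - 1 = 3*K² - 1 = -1 + 3*K²)
(-11*46)*t(-1) = (-11*46)*(-1 + 3*(-1)²) = -506*(-1 + 3*1) = -506*(-1 + 3) = -506*2 = -1012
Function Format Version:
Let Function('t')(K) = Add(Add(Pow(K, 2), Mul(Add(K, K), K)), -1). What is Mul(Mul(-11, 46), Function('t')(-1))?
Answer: -1012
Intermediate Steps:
Function('t')(K) = Add(-1, Mul(3, Pow(K, 2))) (Function('t')(K) = Add(Add(Pow(K, 2), Mul(Mul(2, K), K)), -1) = Add(Add(Pow(K, 2), Mul(2, Pow(K, 2))), -1) = Add(Mul(3, Pow(K, 2)), -1) = Add(-1, Mul(3, Pow(K, 2))))
Mul(Mul(-11, 46), Function('t')(-1)) = Mul(Mul(-11, 46), Add(-1, Mul(3, Pow(-1, 2)))) = Mul(-506, Add(-1, Mul(3, 1))) = Mul(-506, Add(-1, 3)) = Mul(-506, 2) = -1012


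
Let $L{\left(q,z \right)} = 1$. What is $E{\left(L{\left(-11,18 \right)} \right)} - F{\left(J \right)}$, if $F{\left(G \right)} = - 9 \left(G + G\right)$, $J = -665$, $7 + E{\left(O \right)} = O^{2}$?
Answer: $-11976$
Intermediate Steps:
$E{\left(O \right)} = -7 + O^{2}$
$F{\left(G \right)} = - 18 G$ ($F{\left(G \right)} = - 9 \cdot 2 G = - 18 G$)
$E{\left(L{\left(-11,18 \right)} \right)} - F{\left(J \right)} = \left(-7 + 1^{2}\right) - \left(-18\right) \left(-665\right) = \left(-7 + 1\right) - 11970 = -6 - 11970 = -11976$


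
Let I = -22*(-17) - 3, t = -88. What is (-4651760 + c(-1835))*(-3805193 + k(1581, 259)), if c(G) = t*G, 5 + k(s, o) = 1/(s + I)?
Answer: 4169082691446075/244 ≈ 1.7086e+13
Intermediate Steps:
I = 371 (I = 374 - 3 = 371)
k(s, o) = -5 + 1/(371 + s) (k(s, o) = -5 + 1/(s + 371) = -5 + 1/(371 + s))
c(G) = -88*G
(-4651760 + c(-1835))*(-3805193 + k(1581, 259)) = (-4651760 - 88*(-1835))*(-3805193 + (-1854 - 5*1581)/(371 + 1581)) = (-4651760 + 161480)*(-3805193 + (-1854 - 7905)/1952) = -4490280*(-3805193 + (1/1952)*(-9759)) = -4490280*(-3805193 - 9759/1952) = -4490280*(-7427746495/1952) = 4169082691446075/244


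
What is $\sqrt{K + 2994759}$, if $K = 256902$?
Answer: $\sqrt{3251661} \approx 1803.2$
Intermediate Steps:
$\sqrt{K + 2994759} = \sqrt{256902 + 2994759} = \sqrt{3251661}$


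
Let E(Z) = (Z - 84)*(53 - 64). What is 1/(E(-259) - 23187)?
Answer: -1/19414 ≈ -5.1509e-5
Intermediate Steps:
E(Z) = 924 - 11*Z (E(Z) = (-84 + Z)*(-11) = 924 - 11*Z)
1/(E(-259) - 23187) = 1/((924 - 11*(-259)) - 23187) = 1/((924 + 2849) - 23187) = 1/(3773 - 23187) = 1/(-19414) = -1/19414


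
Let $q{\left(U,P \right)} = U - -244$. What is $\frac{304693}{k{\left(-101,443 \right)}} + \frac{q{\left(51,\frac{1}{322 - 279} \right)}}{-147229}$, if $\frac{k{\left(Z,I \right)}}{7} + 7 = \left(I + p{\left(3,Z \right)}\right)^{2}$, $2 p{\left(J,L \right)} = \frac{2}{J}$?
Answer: $\frac{400084162868}{1822968718711} \approx 0.21947$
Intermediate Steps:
$q{\left(U,P \right)} = 244 + U$ ($q{\left(U,P \right)} = U + 244 = 244 + U$)
$p{\left(J,L \right)} = \frac{1}{J}$ ($p{\left(J,L \right)} = \frac{2 \frac{1}{J}}{2} = \frac{1}{J}$)
$k{\left(Z,I \right)} = -49 + 7 \left(\frac{1}{3} + I\right)^{2}$ ($k{\left(Z,I \right)} = -49 + 7 \left(I + \frac{1}{3}\right)^{2} = -49 + 7 \left(\frac{1}{3} + I\right)^{2}$)
$\frac{304693}{k{\left(-101,443 \right)}} + \frac{q{\left(51,\frac{1}{322 - 279} \right)}}{-147229} = \frac{304693}{-49 + \frac{7 \left(1 + 3 \cdot 443\right)^{2}}{9}} + \frac{244 + 51}{-147229} = \frac{304693}{-49 + \frac{7 \left(1 + 1329\right)^{2}}{9}} + 295 \left(- \frac{1}{147229}\right) = \frac{304693}{-49 + \frac{7 \cdot 1330^{2}}{9}} - \frac{295}{147229} = \frac{304693}{-49 + \frac{7}{9} \cdot 1768900} - \frac{295}{147229} = \frac{304693}{-49 + \frac{12382300}{9}} - \frac{295}{147229} = \frac{304693}{\frac{12381859}{9}} - \frac{295}{147229} = 304693 \cdot \frac{9}{12381859} - \frac{295}{147229} = \frac{2742237}{12381859} - \frac{295}{147229} = \frac{400084162868}{1822968718711}$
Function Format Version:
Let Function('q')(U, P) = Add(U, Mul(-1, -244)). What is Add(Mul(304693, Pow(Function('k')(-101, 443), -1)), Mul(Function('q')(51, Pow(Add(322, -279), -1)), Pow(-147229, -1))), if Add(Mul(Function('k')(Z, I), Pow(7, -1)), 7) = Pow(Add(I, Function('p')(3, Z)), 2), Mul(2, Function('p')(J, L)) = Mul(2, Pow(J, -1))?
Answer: Rational(400084162868, 1822968718711) ≈ 0.21947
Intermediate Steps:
Function('q')(U, P) = Add(244, U) (Function('q')(U, P) = Add(U, 244) = Add(244, U))
Function('p')(J, L) = Pow(J, -1) (Function('p')(J, L) = Mul(Rational(1, 2), Mul(2, Pow(J, -1))) = Pow(J, -1))
Function('k')(Z, I) = Add(-49, Mul(7, Pow(Add(Rational(1, 3), I), 2))) (Function('k')(Z, I) = Add(-49, Mul(7, Pow(Add(I, Pow(3, -1)), 2))) = Add(-49, Mul(7, Pow(Add(I, Rational(1, 3)), 2))) = Add(-49, Mul(7, Pow(Add(Rational(1, 3), I), 2))))
Add(Mul(304693, Pow(Function('k')(-101, 443), -1)), Mul(Function('q')(51, Pow(Add(322, -279), -1)), Pow(-147229, -1))) = Add(Mul(304693, Pow(Add(-49, Mul(Rational(7, 9), Pow(Add(1, Mul(3, 443)), 2))), -1)), Mul(Add(244, 51), Pow(-147229, -1))) = Add(Mul(304693, Pow(Add(-49, Mul(Rational(7, 9), Pow(Add(1, 1329), 2))), -1)), Mul(295, Rational(-1, 147229))) = Add(Mul(304693, Pow(Add(-49, Mul(Rational(7, 9), Pow(1330, 2))), -1)), Rational(-295, 147229)) = Add(Mul(304693, Pow(Add(-49, Mul(Rational(7, 9), 1768900)), -1)), Rational(-295, 147229)) = Add(Mul(304693, Pow(Add(-49, Rational(12382300, 9)), -1)), Rational(-295, 147229)) = Add(Mul(304693, Pow(Rational(12381859, 9), -1)), Rational(-295, 147229)) = Add(Mul(304693, Rational(9, 12381859)), Rational(-295, 147229)) = Add(Rational(2742237, 12381859), Rational(-295, 147229)) = Rational(400084162868, 1822968718711)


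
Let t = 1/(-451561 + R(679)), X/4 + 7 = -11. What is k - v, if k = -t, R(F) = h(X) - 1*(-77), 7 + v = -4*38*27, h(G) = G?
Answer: 1856346717/451556 ≈ 4111.0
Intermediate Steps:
X = -72 (X = -28 + 4*(-11) = -28 - 44 = -72)
v = -4111 (v = -7 - 4*38*27 = -7 - 152*27 = -7 - 4104 = -4111)
R(F) = 5 (R(F) = -72 - 1*(-77) = -72 + 77 = 5)
t = -1/451556 (t = 1/(-451561 + 5) = 1/(-451556) = -1/451556 ≈ -2.2146e-6)
k = 1/451556 (k = -1*(-1/451556) = 1/451556 ≈ 2.2146e-6)
k - v = 1/451556 - 1*(-4111) = 1/451556 + 4111 = 1856346717/451556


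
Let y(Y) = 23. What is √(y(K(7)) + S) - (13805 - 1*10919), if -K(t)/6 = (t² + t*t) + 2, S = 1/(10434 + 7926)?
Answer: -2886 + √215363310/3060 ≈ -2881.2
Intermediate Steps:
S = 1/18360 ≈ 5.4466e-5
K(t) = -12 - 12*t² (K(t) = -6*((t² + t*t) + 2) = -6*((t² + t²) + 2) = -6*(2*t² + 2) = -6*(2 + 2*t²) = -12 - 12*t²)
√(y(K(7)) + S) - (13805 - 1*10919) = √(23 + 1/18360) - (13805 - 1*10919) = √(422281/18360) - (13805 - 10919) = √215363310/3060 - 1*2886 = √215363310/3060 - 2886 = -2886 + √215363310/3060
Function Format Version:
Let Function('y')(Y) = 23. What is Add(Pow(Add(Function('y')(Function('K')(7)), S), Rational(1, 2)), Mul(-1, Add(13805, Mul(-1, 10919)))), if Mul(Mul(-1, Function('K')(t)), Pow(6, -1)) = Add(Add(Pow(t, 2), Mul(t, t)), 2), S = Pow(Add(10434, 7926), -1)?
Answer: Add(-2886, Mul(Rational(1, 3060), Pow(215363310, Rational(1, 2)))) ≈ -2881.2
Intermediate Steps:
S = Rational(1, 18360) (S = Pow(18360, -1) = Rational(1, 18360) ≈ 5.4466e-5)
Function('K')(t) = Add(-12, Mul(-12, Pow(t, 2))) (Function('K')(t) = Mul(-6, Add(Add(Pow(t, 2), Mul(t, t)), 2)) = Mul(-6, Add(Add(Pow(t, 2), Pow(t, 2)), 2)) = Mul(-6, Add(Mul(2, Pow(t, 2)), 2)) = Mul(-6, Add(2, Mul(2, Pow(t, 2)))) = Add(-12, Mul(-12, Pow(t, 2))))
Add(Pow(Add(Function('y')(Function('K')(7)), S), Rational(1, 2)), Mul(-1, Add(13805, Mul(-1, 10919)))) = Add(Pow(Add(23, Rational(1, 18360)), Rational(1, 2)), Mul(-1, Add(13805, Mul(-1, 10919)))) = Add(Pow(Rational(422281, 18360), Rational(1, 2)), Mul(-1, Add(13805, -10919))) = Add(Mul(Rational(1, 3060), Pow(215363310, Rational(1, 2))), Mul(-1, 2886)) = Add(Mul(Rational(1, 3060), Pow(215363310, Rational(1, 2))), -2886) = Add(-2886, Mul(Rational(1, 3060), Pow(215363310, Rational(1, 2))))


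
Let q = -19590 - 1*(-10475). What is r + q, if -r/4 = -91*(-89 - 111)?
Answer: -81915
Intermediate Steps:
q = -9115 (q = -19590 + 10475 = -9115)
r = -72800 (r = -(-364)*(-89 - 111) = -(-364)*(-200) = -4*18200 = -72800)
r + q = -72800 - 9115 = -81915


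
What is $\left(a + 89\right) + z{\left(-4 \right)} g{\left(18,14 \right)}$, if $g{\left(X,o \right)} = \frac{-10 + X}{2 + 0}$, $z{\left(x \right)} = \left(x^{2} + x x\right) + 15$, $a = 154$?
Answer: $431$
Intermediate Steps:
$z{\left(x \right)} = 15 + 2 x^{2}$ ($z{\left(x \right)} = \left(x^{2} + x^{2}\right) + 15 = 2 x^{2} + 15 = 15 + 2 x^{2}$)
$g{\left(X,o \right)} = -5 + \frac{X}{2}$ ($g{\left(X,o \right)} = \frac{-10 + X}{2} = \left(-10 + X\right) \frac{1}{2} = -5 + \frac{X}{2}$)
$\left(a + 89\right) + z{\left(-4 \right)} g{\left(18,14 \right)} = \left(154 + 89\right) + \left(15 + 2 \left(-4\right)^{2}\right) \left(-5 + \frac{1}{2} \cdot 18\right) = 243 + \left(15 + 2 \cdot 16\right) \left(-5 + 9\right) = 243 + \left(15 + 32\right) 4 = 243 + 47 \cdot 4 = 243 + 188 = 431$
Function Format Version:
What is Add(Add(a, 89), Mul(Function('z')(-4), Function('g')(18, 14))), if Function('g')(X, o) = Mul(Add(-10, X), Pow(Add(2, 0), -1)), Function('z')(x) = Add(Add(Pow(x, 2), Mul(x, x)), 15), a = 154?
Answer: 431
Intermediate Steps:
Function('z')(x) = Add(15, Mul(2, Pow(x, 2))) (Function('z')(x) = Add(Add(Pow(x, 2), Pow(x, 2)), 15) = Add(Mul(2, Pow(x, 2)), 15) = Add(15, Mul(2, Pow(x, 2))))
Function('g')(X, o) = Add(-5, Mul(Rational(1, 2), X)) (Function('g')(X, o) = Mul(Add(-10, X), Pow(2, -1)) = Mul(Add(-10, X), Rational(1, 2)) = Add(-5, Mul(Rational(1, 2), X)))
Add(Add(a, 89), Mul(Function('z')(-4), Function('g')(18, 14))) = Add(Add(154, 89), Mul(Add(15, Mul(2, Pow(-4, 2))), Add(-5, Mul(Rational(1, 2), 18)))) = Add(243, Mul(Add(15, Mul(2, 16)), Add(-5, 9))) = Add(243, Mul(Add(15, 32), 4)) = Add(243, Mul(47, 4)) = Add(243, 188) = 431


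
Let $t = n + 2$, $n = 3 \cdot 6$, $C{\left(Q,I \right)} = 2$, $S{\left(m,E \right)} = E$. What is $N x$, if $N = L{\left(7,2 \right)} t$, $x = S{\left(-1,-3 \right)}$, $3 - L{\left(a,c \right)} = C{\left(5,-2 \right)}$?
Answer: $-60$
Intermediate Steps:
$L{\left(a,c \right)} = 1$ ($L{\left(a,c \right)} = 3 - 2 = 1$)
$n = 18$
$t = 20$ ($t = 18 + 2 = 20$)
$x = -3$
$N = 20$ ($N = 1 \cdot 20 = 20$)
$N x = 20 \left(-3\right) = -60$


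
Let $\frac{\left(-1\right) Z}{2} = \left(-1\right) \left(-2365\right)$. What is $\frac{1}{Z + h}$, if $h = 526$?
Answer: $- \frac{1}{4204} \approx -0.00023787$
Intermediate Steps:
$Z = -4730$ ($Z = - 2 \left(\left(-1\right) \left(-2365\right)\right) = \left(-2\right) 2365 = -4730$)
$\frac{1}{Z + h} = \frac{1}{-4730 + 526} = \frac{1}{-4204} = - \frac{1}{4204}$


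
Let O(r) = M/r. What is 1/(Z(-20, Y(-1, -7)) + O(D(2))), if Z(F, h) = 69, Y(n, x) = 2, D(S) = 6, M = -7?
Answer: 6/407 ≈ 0.014742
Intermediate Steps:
O(r) = -7/r
1/(Z(-20, Y(-1, -7)) + O(D(2))) = 1/(69 - 7/6) = 1/(407/6) = 6/407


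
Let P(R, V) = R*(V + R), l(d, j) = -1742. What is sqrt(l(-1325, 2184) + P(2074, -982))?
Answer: sqrt(2263066) ≈ 1504.3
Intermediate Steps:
P(R, V) = R*(R + V)
sqrt(l(-1325, 2184) + P(2074, -982)) = sqrt(-1742 + 2074*(2074 - 982)) = sqrt(-1742 + 2074*1092) = sqrt(-1742 + 2264808) = sqrt(2263066)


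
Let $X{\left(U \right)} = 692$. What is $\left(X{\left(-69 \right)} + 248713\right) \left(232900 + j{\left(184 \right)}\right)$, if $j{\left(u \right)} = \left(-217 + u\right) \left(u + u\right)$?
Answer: $55057650180$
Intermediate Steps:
$j{\left(u \right)} = 2 u \left(-217 + u\right)$ ($j{\left(u \right)} = \left(-217 + u\right) 2 u = 2 u \left(-217 + u\right)$)
$\left(X{\left(-69 \right)} + 248713\right) \left(232900 + j{\left(184 \right)}\right) = \left(692 + 248713\right) \left(232900 + 2 \cdot 184 \left(-217 + 184\right)\right) = 249405 \left(232900 + 2 \cdot 184 \left(-33\right)\right) = 249405 \left(232900 - 12144\right) = 249405 \cdot 220756 = 55057650180$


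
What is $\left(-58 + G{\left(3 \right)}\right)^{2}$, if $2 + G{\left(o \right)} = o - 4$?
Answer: $3721$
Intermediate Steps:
$G{\left(o \right)} = -6 + o$ ($G{\left(o \right)} = -2 + \left(o - 4\right) = -2 + \left(-4 + o\right) = -6 + o$)
$\left(-58 + G{\left(3 \right)}\right)^{2} = \left(-58 + \left(-6 + 3\right)\right)^{2} = \left(-58 - 3\right)^{2} = \left(-61\right)^{2} = 3721$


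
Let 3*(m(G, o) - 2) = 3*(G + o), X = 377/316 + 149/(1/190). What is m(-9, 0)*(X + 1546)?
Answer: -66044111/316 ≈ -2.0900e+5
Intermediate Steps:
X = 8946337/316 (X = 377*(1/316) + 149/(1/190) = 377/316 + 149*190 = 377/316 + 28310 = 8946337/316 ≈ 28311.)
m(G, o) = 2 + G + o (m(G, o) = 2 + (3*(G + o))/3 = 2 + (3*G + 3*o)/3 = 2 + (G + o) = 2 + G + o)
m(-9, 0)*(X + 1546) = (2 - 9 + 0)*(8946337/316 + 1546) = -7*9434873/316 = -66044111/316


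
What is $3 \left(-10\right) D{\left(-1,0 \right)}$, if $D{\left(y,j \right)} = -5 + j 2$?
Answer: $150$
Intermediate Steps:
$D{\left(y,j \right)} = -5 + 2 j$
$3 \left(-10\right) D{\left(-1,0 \right)} = 3 \left(-10\right) \left(-5 + 2 \cdot 0\right) = - 30 \left(-5 + 0\right) = \left(-30\right) \left(-5\right) = 150$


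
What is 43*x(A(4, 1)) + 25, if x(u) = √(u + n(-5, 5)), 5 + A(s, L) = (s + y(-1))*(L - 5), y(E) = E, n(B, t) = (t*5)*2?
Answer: 25 + 43*√33 ≈ 272.02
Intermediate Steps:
n(B, t) = 10*t (n(B, t) = (5*t)*2 = 10*t)
A(s, L) = -5 + (-1 + s)*(-5 + L) (A(s, L) = -5 + (s - 1)*(L - 5) = -5 + (-1 + s)*(-5 + L))
x(u) = √(50 + u) (x(u) = √(u + 10*5) = √(u + 50) = √(50 + u))
43*x(A(4, 1)) + 25 = 43*√(50 + (-1*1 - 5*4 + 1*4)) + 25 = 43*√(50 + (-1 - 20 + 4)) + 25 = 43*√(50 - 17) + 25 = 43*√33 + 25 = 25 + 43*√33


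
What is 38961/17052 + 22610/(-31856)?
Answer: 35649829/22633688 ≈ 1.5751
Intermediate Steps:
38961/17052 + 22610/(-31856) = 38961*(1/17052) + 22610*(-1/31856) = 12987/5684 - 11305/15928 = 35649829/22633688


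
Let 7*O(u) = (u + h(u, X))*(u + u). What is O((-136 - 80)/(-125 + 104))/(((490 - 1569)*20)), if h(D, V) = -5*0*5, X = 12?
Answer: -2592/1850485 ≈ -0.0014007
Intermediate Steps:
h(D, V) = 0 (h(D, V) = 0*5 = 0)
O(u) = 2*u²/7 (O(u) = ((u + 0)*(u + u))/7 = (u*(2*u))/7 = (2*u²)/7 = 2*u²/7)
O((-136 - 80)/(-125 + 104))/(((490 - 1569)*20)) = (2*((-136 - 80)/(-125 + 104))²/7)/(((490 - 1569)*20)) = (2*(-216/(-21))²/7)/((-1079*20)) = (2*(-216*(-1/21))²/7)/(-21580) = (2*(72/7)²/7)*(-1/21580) = ((2/7)*(5184/49))*(-1/21580) = (10368/343)*(-1/21580) = -2592/1850485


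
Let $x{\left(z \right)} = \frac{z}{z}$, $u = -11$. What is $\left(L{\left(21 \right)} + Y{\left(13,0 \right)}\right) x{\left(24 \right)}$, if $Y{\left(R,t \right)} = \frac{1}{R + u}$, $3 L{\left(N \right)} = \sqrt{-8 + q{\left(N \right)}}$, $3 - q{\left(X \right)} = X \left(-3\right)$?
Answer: $\frac{1}{2} + \frac{\sqrt{58}}{3} \approx 3.0386$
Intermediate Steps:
$q{\left(X \right)} = 3 + 3 X$ ($q{\left(X \right)} = 3 - X \left(-3\right) = 3 - - 3 X = 3 + 3 X$)
$L{\left(N \right)} = \frac{\sqrt{-5 + 3 N}}{3}$ ($L{\left(N \right)} = \frac{\sqrt{-8 + \left(3 + 3 N\right)}}{3} = \frac{\sqrt{-5 + 3 N}}{3}$)
$x{\left(z \right)} = 1$
$Y{\left(R,t \right)} = \frac{1}{-11 + R}$ ($Y{\left(R,t \right)} = \frac{1}{R - 11} = \frac{1}{-11 + R}$)
$\left(L{\left(21 \right)} + Y{\left(13,0 \right)}\right) x{\left(24 \right)} = \left(\frac{\sqrt{-5 + 3 \cdot 21}}{3} + \frac{1}{-11 + 13}\right) 1 = \left(\frac{\sqrt{-5 + 63}}{3} + \frac{1}{2}\right) 1 = \left(\frac{\sqrt{58}}{3} + \frac{1}{2}\right) 1 = \left(\frac{1}{2} + \frac{\sqrt{58}}{3}\right) 1 = \frac{1}{2} + \frac{\sqrt{58}}{3}$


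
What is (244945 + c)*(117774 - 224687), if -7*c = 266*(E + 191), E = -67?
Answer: -25684030729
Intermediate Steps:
c = -4712 (c = -38*(-67 + 191) = -38*124 = -1/7*32984 = -4712)
(244945 + c)*(117774 - 224687) = (244945 - 4712)*(117774 - 224687) = 240233*(-106913) = -25684030729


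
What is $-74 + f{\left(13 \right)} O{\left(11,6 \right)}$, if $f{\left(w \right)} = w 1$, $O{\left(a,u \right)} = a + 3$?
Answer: $108$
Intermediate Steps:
$O{\left(a,u \right)} = 3 + a$
$f{\left(w \right)} = w$
$-74 + f{\left(13 \right)} O{\left(11,6 \right)} = -74 + 13 \left(3 + 11\right) = -74 + 13 \cdot 14 = -74 + 182 = 108$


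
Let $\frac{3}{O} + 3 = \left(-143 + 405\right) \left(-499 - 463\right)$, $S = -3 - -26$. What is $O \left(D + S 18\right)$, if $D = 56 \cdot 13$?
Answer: $- \frac{3426}{252047} \approx -0.013593$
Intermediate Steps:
$S = 23$ ($S = -3 + 26 = 23$)
$O = - \frac{3}{252047}$ ($O = \frac{3}{-3 + \left(-143 + 405\right) \left(-499 - 463\right)} = \frac{3}{-3 + 262 \left(-962\right)} = \frac{3}{-3 - 252044} = \frac{3}{-252047} = 3 \left(- \frac{1}{252047}\right) = - \frac{3}{252047} \approx -1.1903 \cdot 10^{-5}$)
$D = 728$
$O \left(D + S 18\right) = - \frac{3 \left(728 + 23 \cdot 18\right)}{252047} = - \frac{3 \left(728 + 414\right)}{252047} = \left(- \frac{3}{252047}\right) 1142 = - \frac{3426}{252047}$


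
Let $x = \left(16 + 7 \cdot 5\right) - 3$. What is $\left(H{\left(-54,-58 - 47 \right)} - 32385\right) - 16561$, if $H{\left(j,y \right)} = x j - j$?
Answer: $-51484$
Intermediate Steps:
$x = 48$ ($x = \left(16 + 35\right) - 3 = 51 - 3 = 48$)
$H{\left(j,y \right)} = 47 j$ ($H{\left(j,y \right)} = 48 j - j = 47 j$)
$\left(H{\left(-54,-58 - 47 \right)} - 32385\right) - 16561 = \left(47 \left(-54\right) - 32385\right) - 16561 = \left(-2538 - 32385\right) - 16561 = -34923 - 16561 = -51484$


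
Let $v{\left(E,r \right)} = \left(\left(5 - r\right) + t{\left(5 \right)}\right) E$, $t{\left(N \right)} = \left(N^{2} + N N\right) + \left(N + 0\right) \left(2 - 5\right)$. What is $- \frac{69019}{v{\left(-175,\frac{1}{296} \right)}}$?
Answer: $\frac{20429624}{2071825} \approx 9.8607$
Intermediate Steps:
$t{\left(N \right)} = - 3 N + 2 N^{2}$ ($t{\left(N \right)} = \left(N^{2} + N^{2}\right) + N \left(-3\right) = 2 N^{2} - 3 N = - 3 N + 2 N^{2}$)
$v{\left(E,r \right)} = E \left(40 - r\right)$ ($v{\left(E,r \right)} = \left(\left(5 - r\right) + 5 \left(-3 + 2 \cdot 5\right)\right) E = \left(\left(5 - r\right) + 5 \left(-3 + 10\right)\right) E = \left(\left(5 - r\right) + 5 \cdot 7\right) E = \left(\left(5 - r\right) + 35\right) E = \left(40 - r\right) E = E \left(40 - r\right)$)
$- \frac{69019}{v{\left(-175,\frac{1}{296} \right)}} = - \frac{69019}{\left(-175\right) \left(40 - \frac{1}{296}\right)} = - \frac{69019}{\left(-175\right) \frac{11839}{296}} = - \frac{69019}{- \frac{2071825}{296}} = \left(-69019\right) \left(- \frac{296}{2071825}\right) = \frac{20429624}{2071825}$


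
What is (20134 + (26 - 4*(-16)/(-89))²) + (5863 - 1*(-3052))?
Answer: 235159629/7921 ≈ 29688.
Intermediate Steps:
(20134 + (26 - 4*(-16)/(-89))²) + (5863 - 1*(-3052)) = (20134 + (26 + 64*(-1/89))²) + (5863 + 3052) = (20134 + (26 - 64/89)²) + 8915 = (20134 + (2250/89)²) + 8915 = (20134 + 5062500/7921) + 8915 = 164543914/7921 + 8915 = 235159629/7921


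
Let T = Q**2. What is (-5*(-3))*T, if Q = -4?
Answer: 240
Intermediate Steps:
T = 16 (T = (-4)**2 = 16)
(-5*(-3))*T = -5*(-3)*16 = 15*16 = 240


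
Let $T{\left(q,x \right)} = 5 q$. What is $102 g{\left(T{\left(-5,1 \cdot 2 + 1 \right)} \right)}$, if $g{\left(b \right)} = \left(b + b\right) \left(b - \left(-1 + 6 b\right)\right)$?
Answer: $-642600$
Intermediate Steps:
$g{\left(b \right)} = 2 b \left(1 - 5 b\right)$ ($g{\left(b \right)} = 2 b \left(b - \left(-1 + 6 b\right)\right) = 2 b \left(1 - 5 b\right)$)
$102 g{\left(T{\left(-5,1 \cdot 2 + 1 \right)} \right)} = 102 \cdot 2 \cdot 5 \left(-5\right) \left(1 - 5 \cdot 5 \left(-5\right)\right) = 102 \cdot 2 \left(-25\right) \left(1 - -125\right) = 102 \cdot 2 \left(-25\right) \left(1 + 125\right) = 102 \cdot 2 \left(-25\right) 126 = 102 \left(-6300\right) = -642600$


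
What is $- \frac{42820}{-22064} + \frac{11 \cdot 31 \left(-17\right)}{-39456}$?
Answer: $\frac{113588183}{54409824} \approx 2.0876$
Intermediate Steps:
$- \frac{42820}{-22064} + \frac{11 \cdot 31 \left(-17\right)}{-39456} = \left(-42820\right) \left(- \frac{1}{22064}\right) + 341 \left(-17\right) \left(- \frac{1}{39456}\right) = \frac{10705}{5516} - - \frac{5797}{39456} = \frac{10705}{5516} + \frac{5797}{39456} = \frac{113588183}{54409824}$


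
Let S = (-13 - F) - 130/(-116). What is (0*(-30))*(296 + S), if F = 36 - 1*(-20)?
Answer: 0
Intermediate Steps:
F = 56 (F = 36 + 20 = 56)
S = -3937/58 (S = (-13 - 1*56) - 130/(-116) = (-13 - 56) - 130*(-1/116) = -69 + 65/58 = -3937/58 ≈ -67.879)
(0*(-30))*(296 + S) = (0*(-30))*(296 - 3937/58) = 0*(13231/58) = 0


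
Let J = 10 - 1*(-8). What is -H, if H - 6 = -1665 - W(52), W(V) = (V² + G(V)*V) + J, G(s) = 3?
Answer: 4537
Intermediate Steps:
J = 18 (J = 10 + 8 = 18)
W(V) = 18 + V² + 3*V (W(V) = (V² + 3*V) + 18 = 18 + V² + 3*V)
H = -4537 (H = 6 + (-1665 - (18 + 52² + 3*52)) = 6 + (-1665 - (18 + 2704 + 156)) = 6 + (-1665 - 1*2878) = 6 + (-1665 - 2878) = 6 - 4543 = -4537)
-H = -1*(-4537) = 4537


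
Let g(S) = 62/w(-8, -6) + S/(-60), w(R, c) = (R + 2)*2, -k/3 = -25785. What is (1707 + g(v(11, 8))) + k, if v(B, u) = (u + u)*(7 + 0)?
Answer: 2371649/30 ≈ 79055.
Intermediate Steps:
k = 77355 (k = -3*(-25785) = 77355)
v(B, u) = 14*u (v(B, u) = (2*u)*7 = 14*u)
w(R, c) = 4 + 2*R (w(R, c) = (2 + R)*2 = 4 + 2*R)
g(S) = -31/6 - S/60 (g(S) = 62/(4 + 2*(-8)) + S/(-60) = 62/(4 - 16) + S*(-1/60) = 62/(-12) - S/60 = 62*(-1/12) - S/60 = -31/6 - S/60)
(1707 + g(v(11, 8))) + k = (1707 + (-31/6 - 7*8/30)) + 77355 = (1707 + (-31/6 - 1/60*112)) + 77355 = (1707 + (-31/6 - 28/15)) + 77355 = (1707 - 211/30) + 77355 = 50999/30 + 77355 = 2371649/30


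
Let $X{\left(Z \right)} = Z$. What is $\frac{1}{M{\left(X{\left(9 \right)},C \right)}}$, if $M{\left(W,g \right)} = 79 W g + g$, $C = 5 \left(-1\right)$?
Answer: $- \frac{1}{3560} \approx -0.0002809$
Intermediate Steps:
$C = -5$
$M{\left(W,g \right)} = g + 79 W g$ ($M{\left(W,g \right)} = 79 W g + g = g + 79 W g$)
$\frac{1}{M{\left(X{\left(9 \right)},C \right)}} = \frac{1}{\left(-5\right) \left(1 + 79 \cdot 9\right)} = \frac{1}{\left(-5\right) \left(1 + 711\right)} = \frac{1}{\left(-5\right) 712} = \frac{1}{-3560} = - \frac{1}{3560}$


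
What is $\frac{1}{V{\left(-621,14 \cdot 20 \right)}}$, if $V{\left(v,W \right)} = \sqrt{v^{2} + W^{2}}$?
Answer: $\frac{\sqrt{464041}}{464041} \approx 0.001468$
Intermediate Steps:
$V{\left(v,W \right)} = \sqrt{W^{2} + v^{2}}$
$\frac{1}{V{\left(-621,14 \cdot 20 \right)}} = \frac{1}{\sqrt{\left(14 \cdot 20\right)^{2} + \left(-621\right)^{2}}} = \frac{1}{\sqrt{280^{2} + 385641}} = \frac{1}{\sqrt{78400 + 385641}} = \frac{1}{\sqrt{464041}} = \frac{\sqrt{464041}}{464041}$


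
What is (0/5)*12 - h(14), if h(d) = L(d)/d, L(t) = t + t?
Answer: -2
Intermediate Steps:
L(t) = 2*t
h(d) = 2 (h(d) = (2*d)/d = 2)
(0/5)*12 - h(14) = (0/5)*12 - 1*2 = (0*(1/5))*12 - 2 = 0*12 - 2 = 0 - 2 = -2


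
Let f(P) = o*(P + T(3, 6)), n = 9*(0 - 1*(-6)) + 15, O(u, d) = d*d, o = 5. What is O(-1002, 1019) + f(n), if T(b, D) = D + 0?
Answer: 1038736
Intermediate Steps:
T(b, D) = D
O(u, d) = d**2
n = 69 (n = 9*(0 + 6) + 15 = 9*6 + 15 = 54 + 15 = 69)
f(P) = 30 + 5*P (f(P) = 5*(P + 6) = 5*(6 + P) = 30 + 5*P)
O(-1002, 1019) + f(n) = 1019**2 + (30 + 5*69) = 1038361 + (30 + 345) = 1038361 + 375 = 1038736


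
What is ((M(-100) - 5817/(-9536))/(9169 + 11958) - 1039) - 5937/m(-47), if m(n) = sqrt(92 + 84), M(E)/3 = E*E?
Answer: -209038201991/201467072 - 5937*sqrt(11)/44 ≈ -1485.1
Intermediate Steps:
M(E) = 3*E**2 (M(E) = 3*(E*E) = 3*E**2)
m(n) = 4*sqrt(11) (m(n) = sqrt(176) = 4*sqrt(11))
((M(-100) - 5817/(-9536))/(9169 + 11958) - 1039) - 5937/m(-47) = ((3*(-100)**2 - 5817/(-9536))/(9169 + 11958) - 1039) - 5937*sqrt(11)/44 = ((3*10000 - 5817*(-1/9536))/21127 - 1039) - 5937*sqrt(11)/44 = ((30000 + 5817/9536)*(1/21127) - 1039) - 5937*sqrt(11)/44 = ((286085817/9536)*(1/21127) - 1039) - 5937*sqrt(11)/44 = (286085817/201467072 - 1039) - 5937*sqrt(11)/44 = -209038201991/201467072 - 5937*sqrt(11)/44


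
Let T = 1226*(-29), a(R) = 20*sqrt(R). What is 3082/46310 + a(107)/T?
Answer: 1541/23155 - 10*sqrt(107)/17777 ≈ 0.060733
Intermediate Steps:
T = -35554
3082/46310 + a(107)/T = 3082/46310 + (20*sqrt(107))/(-35554) = 3082*(1/46310) + (20*sqrt(107))*(-1/35554) = 1541/23155 - 10*sqrt(107)/17777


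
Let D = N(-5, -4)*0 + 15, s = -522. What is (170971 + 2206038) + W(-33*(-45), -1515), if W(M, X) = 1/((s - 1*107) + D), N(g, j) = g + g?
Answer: 1459483525/614 ≈ 2.3770e+6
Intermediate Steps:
N(g, j) = 2*g
D = 15 (D = (2*(-5))*0 + 15 = -10*0 + 15 = 0 + 15 = 15)
W(M, X) = -1/614 (W(M, X) = 1/((-522 - 1*107) + 15) = 1/((-522 - 107) + 15) = 1/(-629 + 15) = 1/(-614) = -1/614)
(170971 + 2206038) + W(-33*(-45), -1515) = (170971 + 2206038) - 1/614 = 2377009 - 1/614 = 1459483525/614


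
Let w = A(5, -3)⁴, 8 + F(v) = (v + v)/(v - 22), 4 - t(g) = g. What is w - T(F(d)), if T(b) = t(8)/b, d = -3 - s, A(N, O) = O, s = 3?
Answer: 4265/53 ≈ 80.472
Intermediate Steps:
t(g) = 4 - g
d = -6 (d = -3 - 1*3 = -3 - 3 = -6)
F(v) = -8 + 2*v/(-22 + v) (F(v) = -8 + (v + v)/(v - 22) = -8 + (2*v)/(-22 + v) = -8 + 2*v/(-22 + v))
T(b) = -4/b (T(b) = (4 - 1*8)/b = (4 - 8)/b = -4/b)
w = 81 (w = (-3)⁴ = 81)
w - T(F(d)) = 81 - (-4)/(2*(88 - 3*(-6))/(-22 - 6)) = 81 - (-4)/(2*(88 + 18)/(-28)) = 81 - (-4)/(2*(-1/28)*106) = 81 - (-4)/(-53/7) = 81 - (-4)*(-7)/53 = 81 - 1*28/53 = 81 - 28/53 = 4265/53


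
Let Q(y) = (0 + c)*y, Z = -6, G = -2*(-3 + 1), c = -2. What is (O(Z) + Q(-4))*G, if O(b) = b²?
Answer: 176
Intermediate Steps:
G = 4 (G = -2*(-2) = 4)
Q(y) = -2*y (Q(y) = (0 - 2)*y = -2*y)
(O(Z) + Q(-4))*G = ((-6)² - 2*(-4))*4 = (36 + 8)*4 = 44*4 = 176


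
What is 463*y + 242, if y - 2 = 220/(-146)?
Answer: 34334/73 ≈ 470.33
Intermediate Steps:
y = 36/73 (y = 2 + 220/(-146) = 2 + 220*(-1/146) = 2 - 110/73 = 36/73 ≈ 0.49315)
463*y + 242 = 463*(36/73) + 242 = 16668/73 + 242 = 34334/73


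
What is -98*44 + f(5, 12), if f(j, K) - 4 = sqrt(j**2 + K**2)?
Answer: -4295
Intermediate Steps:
f(j, K) = 4 + sqrt(K**2 + j**2) (f(j, K) = 4 + sqrt(j**2 + K**2) = 4 + sqrt(K**2 + j**2))
-98*44 + f(5, 12) = -98*44 + (4 + sqrt(12**2 + 5**2)) = -4312 + (4 + sqrt(144 + 25)) = -4312 + (4 + sqrt(169)) = -4312 + (4 + 13) = -4312 + 17 = -4295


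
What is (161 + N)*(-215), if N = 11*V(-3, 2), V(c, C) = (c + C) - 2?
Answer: -27520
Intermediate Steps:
V(c, C) = -2 + C + c (V(c, C) = (C + c) - 2 = -2 + C + c)
N = -33 (N = 11*(-2 + 2 - 3) = 11*(-3) = -33)
(161 + N)*(-215) = (161 - 33)*(-215) = 128*(-215) = -27520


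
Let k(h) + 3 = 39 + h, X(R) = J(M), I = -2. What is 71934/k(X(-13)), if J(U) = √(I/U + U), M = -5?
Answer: 12948120/6503 - 71934*I*√115/6503 ≈ 1991.1 - 118.62*I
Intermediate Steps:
J(U) = √(U - 2/U) (J(U) = √(-2/U + U) = √(U - 2/U))
X(R) = I*√115/5 (X(R) = √(-5 - 2/(-5)) = √(-5 - 2*(-⅕)) = √(-5 + ⅖) = √(-23/5) = I*√115/5)
k(h) = 36 + h (k(h) = -3 + (39 + h) = 36 + h)
71934/k(X(-13)) = 71934/(36 + I*√115/5)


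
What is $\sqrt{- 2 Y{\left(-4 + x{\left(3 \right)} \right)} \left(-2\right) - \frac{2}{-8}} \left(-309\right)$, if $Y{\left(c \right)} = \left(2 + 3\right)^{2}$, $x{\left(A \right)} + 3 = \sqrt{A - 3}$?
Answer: $- \frac{309 \sqrt{401}}{2} \approx -3093.9$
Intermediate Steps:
$x{\left(A \right)} = -3 + \sqrt{-3 + A}$ ($x{\left(A \right)} = -3 + \sqrt{A - 3} = -3 + \sqrt{-3 + A}$)
$Y{\left(c \right)} = 25$ ($Y{\left(c \right)} = 5^{2} = 25$)
$\sqrt{- 2 Y{\left(-4 + x{\left(3 \right)} \right)} \left(-2\right) - \frac{2}{-8}} \left(-309\right) = \sqrt{\left(-2\right) 25 \left(-2\right) - \frac{2}{-8}} \left(-309\right) = \sqrt{\left(-50\right) \left(-2\right) - - \frac{1}{4}} \left(-309\right) = \sqrt{100 + \frac{1}{4}} \left(-309\right) = \sqrt{\frac{401}{4}} \left(-309\right) = \frac{\sqrt{401}}{2} \left(-309\right) = - \frac{309 \sqrt{401}}{2}$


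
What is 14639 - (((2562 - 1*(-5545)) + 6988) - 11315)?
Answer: 10859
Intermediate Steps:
14639 - (((2562 - 1*(-5545)) + 6988) - 11315) = 14639 - (((2562 + 5545) + 6988) - 11315) = 14639 - ((8107 + 6988) - 11315) = 14639 - (15095 - 11315) = 14639 - 1*3780 = 14639 - 3780 = 10859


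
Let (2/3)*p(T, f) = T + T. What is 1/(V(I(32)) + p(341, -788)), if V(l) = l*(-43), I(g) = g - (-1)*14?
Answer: -1/955 ≈ -0.0010471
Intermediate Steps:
p(T, f) = 3*T (p(T, f) = 3*(T + T)/2 = 3*(2*T)/2 = 3*T)
I(g) = 14 + g (I(g) = g - 1*(-14) = g + 14 = 14 + g)
V(l) = -43*l
1/(V(I(32)) + p(341, -788)) = 1/(-43*(14 + 32) + 3*341) = 1/(-43*46 + 1023) = 1/(-1978 + 1023) = 1/(-955) = -1/955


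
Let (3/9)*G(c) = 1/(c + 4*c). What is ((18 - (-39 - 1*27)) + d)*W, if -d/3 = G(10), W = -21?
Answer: -88011/50 ≈ -1760.2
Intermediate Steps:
G(c) = 3/(5*c) (G(c) = 3/(c + 4*c) = 3/((5*c)) = 3*(1/(5*c)) = 3/(5*c))
d = -9/50 (d = -9/(5*10) = -3*3/50 = -9/50 ≈ -0.18000)
((18 - (-39 - 1*27)) + d)*W = ((18 - (-39 - 1*27)) - 9/50)*(-21) = ((18 - (-39 - 27)) - 9/50)*(-21) = ((18 - 1*(-66)) - 9/50)*(-21) = ((18 + 66) - 9/50)*(-21) = (84 - 9/50)*(-21) = (4191/50)*(-21) = -88011/50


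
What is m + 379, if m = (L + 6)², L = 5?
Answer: 500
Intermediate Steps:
m = 121 (m = (5 + 6)² = 11² = 121)
m + 379 = 121 + 379 = 500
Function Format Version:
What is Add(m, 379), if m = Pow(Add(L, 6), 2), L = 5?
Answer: 500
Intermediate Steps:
m = 121 (m = Pow(Add(5, 6), 2) = Pow(11, 2) = 121)
Add(m, 379) = Add(121, 379) = 500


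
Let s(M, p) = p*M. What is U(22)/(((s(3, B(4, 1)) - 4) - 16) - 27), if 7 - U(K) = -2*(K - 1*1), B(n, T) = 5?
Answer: -49/32 ≈ -1.5313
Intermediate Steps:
s(M, p) = M*p
U(K) = 5 + 2*K (U(K) = 7 - (-2)*(K - 1*1) = 7 - (-2)*(K - 1) = 7 - (-2)*(-1 + K) = 7 - (2 - 2*K) = 7 + (-2 + 2*K) = 5 + 2*K)
U(22)/(((s(3, B(4, 1)) - 4) - 16) - 27) = (5 + 2*22)/(((3*5 - 4) - 16) - 27) = (5 + 44)/(((15 - 4) - 16) - 27) = 49/((11 - 16) - 27) = 49/(-5 - 27) = 49/(-32) = 49*(-1/32) = -49/32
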